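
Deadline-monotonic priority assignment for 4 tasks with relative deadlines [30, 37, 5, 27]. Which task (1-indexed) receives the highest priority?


Sort tasks by relative deadline (ascending):
  Task 3: deadline = 5
  Task 4: deadline = 27
  Task 1: deadline = 30
  Task 2: deadline = 37
Priority order (highest first): [3, 4, 1, 2]
Highest priority task = 3

3


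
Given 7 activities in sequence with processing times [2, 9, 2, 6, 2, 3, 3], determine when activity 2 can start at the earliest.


Activity 2 starts after activities 1 through 1 complete.
Predecessor durations: [2]
ES = 2 = 2

2


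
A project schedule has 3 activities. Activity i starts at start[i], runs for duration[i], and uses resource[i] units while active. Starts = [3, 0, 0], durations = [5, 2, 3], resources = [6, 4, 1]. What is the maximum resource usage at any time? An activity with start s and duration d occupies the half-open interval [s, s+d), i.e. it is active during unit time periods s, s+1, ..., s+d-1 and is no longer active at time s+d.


Each activity i is active on [start_i, start_i + duration_i).
Compute total resource usage per time slot:
  t=0: active resources = [4, 1], total = 5
  t=1: active resources = [4, 1], total = 5
  t=2: active resources = [1], total = 1
  t=3: active resources = [6], total = 6
  t=4: active resources = [6], total = 6
  t=5: active resources = [6], total = 6
  t=6: active resources = [6], total = 6
  t=7: active resources = [6], total = 6
Peak resource demand = 6

6


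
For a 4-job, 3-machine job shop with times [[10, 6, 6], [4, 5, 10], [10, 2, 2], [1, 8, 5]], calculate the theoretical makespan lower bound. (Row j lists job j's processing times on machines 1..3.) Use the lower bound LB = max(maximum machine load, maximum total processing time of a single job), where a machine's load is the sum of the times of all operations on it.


Machine loads:
  Machine 1: 10 + 4 + 10 + 1 = 25
  Machine 2: 6 + 5 + 2 + 8 = 21
  Machine 3: 6 + 10 + 2 + 5 = 23
Max machine load = 25
Job totals:
  Job 1: 22
  Job 2: 19
  Job 3: 14
  Job 4: 14
Max job total = 22
Lower bound = max(25, 22) = 25

25


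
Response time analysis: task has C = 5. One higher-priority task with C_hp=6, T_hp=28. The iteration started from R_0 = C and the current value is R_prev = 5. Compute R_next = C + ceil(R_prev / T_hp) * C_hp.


R_next = C + ceil(R_prev / T_hp) * C_hp
ceil(5 / 28) = ceil(0.1786) = 1
Interference = 1 * 6 = 6
R_next = 5 + 6 = 11

11


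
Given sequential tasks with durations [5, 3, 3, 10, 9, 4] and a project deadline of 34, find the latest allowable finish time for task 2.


LF(activity 2) = deadline - sum of successor durations
Successors: activities 3 through 6 with durations [3, 10, 9, 4]
Sum of successor durations = 26
LF = 34 - 26 = 8

8


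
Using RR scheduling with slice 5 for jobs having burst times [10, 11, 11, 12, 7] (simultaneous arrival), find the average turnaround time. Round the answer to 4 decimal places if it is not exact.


Time quantum = 5
Execution trace:
  J1 runs 5 units, time = 5
  J2 runs 5 units, time = 10
  J3 runs 5 units, time = 15
  J4 runs 5 units, time = 20
  J5 runs 5 units, time = 25
  J1 runs 5 units, time = 30
  J2 runs 5 units, time = 35
  J3 runs 5 units, time = 40
  J4 runs 5 units, time = 45
  J5 runs 2 units, time = 47
  J2 runs 1 units, time = 48
  J3 runs 1 units, time = 49
  J4 runs 2 units, time = 51
Finish times: [30, 48, 49, 51, 47]
Average turnaround = 225/5 = 45.0

45.0


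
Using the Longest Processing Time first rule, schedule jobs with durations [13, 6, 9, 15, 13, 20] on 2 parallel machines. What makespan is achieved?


Sort jobs in decreasing order (LPT): [20, 15, 13, 13, 9, 6]
Assign each job to the least loaded machine:
  Machine 1: jobs [20, 13, 6], load = 39
  Machine 2: jobs [15, 13, 9], load = 37
Makespan = max load = 39

39


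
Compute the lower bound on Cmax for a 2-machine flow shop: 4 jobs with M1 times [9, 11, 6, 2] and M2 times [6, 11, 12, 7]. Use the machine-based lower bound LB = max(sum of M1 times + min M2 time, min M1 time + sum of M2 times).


LB1 = sum(M1 times) + min(M2 times) = 28 + 6 = 34
LB2 = min(M1 times) + sum(M2 times) = 2 + 36 = 38
Lower bound = max(LB1, LB2) = max(34, 38) = 38

38


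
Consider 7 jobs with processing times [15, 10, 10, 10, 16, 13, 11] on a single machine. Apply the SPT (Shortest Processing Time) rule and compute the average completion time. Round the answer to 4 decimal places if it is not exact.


Sort jobs by processing time (SPT order): [10, 10, 10, 11, 13, 15, 16]
Compute completion times sequentially:
  Job 1: processing = 10, completes at 10
  Job 2: processing = 10, completes at 20
  Job 3: processing = 10, completes at 30
  Job 4: processing = 11, completes at 41
  Job 5: processing = 13, completes at 54
  Job 6: processing = 15, completes at 69
  Job 7: processing = 16, completes at 85
Sum of completion times = 309
Average completion time = 309/7 = 44.1429

44.1429


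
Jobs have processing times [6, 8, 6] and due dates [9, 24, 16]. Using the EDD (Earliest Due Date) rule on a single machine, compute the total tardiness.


Sort by due date (EDD order): [(6, 9), (6, 16), (8, 24)]
Compute completion times and tardiness:
  Job 1: p=6, d=9, C=6, tardiness=max(0,6-9)=0
  Job 2: p=6, d=16, C=12, tardiness=max(0,12-16)=0
  Job 3: p=8, d=24, C=20, tardiness=max(0,20-24)=0
Total tardiness = 0

0


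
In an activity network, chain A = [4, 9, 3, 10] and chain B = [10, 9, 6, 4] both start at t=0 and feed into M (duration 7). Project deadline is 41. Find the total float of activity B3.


Forward pass: ES(B3) = sum of predecessors on chain B = 19
EF = ES + duration = 19 + 6 = 25
Backward pass: LF(M) = deadline = 41; LS(M) = 41 - 7 = 34
LF(B3) = LS(M) - sum(successors on chain B) = 34 - 4 = 30
LS = LF - duration = 30 - 6 = 24
Total float = LS - ES = 24 - 19 = 5

5


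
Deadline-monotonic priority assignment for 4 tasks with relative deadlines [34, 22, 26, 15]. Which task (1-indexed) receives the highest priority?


Sort tasks by relative deadline (ascending):
  Task 4: deadline = 15
  Task 2: deadline = 22
  Task 3: deadline = 26
  Task 1: deadline = 34
Priority order (highest first): [4, 2, 3, 1]
Highest priority task = 4

4


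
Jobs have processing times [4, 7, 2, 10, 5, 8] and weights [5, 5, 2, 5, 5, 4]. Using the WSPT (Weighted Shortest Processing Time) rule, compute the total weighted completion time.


Compute p/w ratios and sort ascending (WSPT): [(4, 5), (2, 2), (5, 5), (7, 5), (10, 5), (8, 4)]
Compute weighted completion times:
  Job (p=4,w=5): C=4, w*C=5*4=20
  Job (p=2,w=2): C=6, w*C=2*6=12
  Job (p=5,w=5): C=11, w*C=5*11=55
  Job (p=7,w=5): C=18, w*C=5*18=90
  Job (p=10,w=5): C=28, w*C=5*28=140
  Job (p=8,w=4): C=36, w*C=4*36=144
Total weighted completion time = 461

461


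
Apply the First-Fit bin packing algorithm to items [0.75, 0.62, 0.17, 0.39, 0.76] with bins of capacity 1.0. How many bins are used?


Place items sequentially using First-Fit:
  Item 0.75 -> new Bin 1
  Item 0.62 -> new Bin 2
  Item 0.17 -> Bin 1 (now 0.92)
  Item 0.39 -> new Bin 3
  Item 0.76 -> new Bin 4
Total bins used = 4

4


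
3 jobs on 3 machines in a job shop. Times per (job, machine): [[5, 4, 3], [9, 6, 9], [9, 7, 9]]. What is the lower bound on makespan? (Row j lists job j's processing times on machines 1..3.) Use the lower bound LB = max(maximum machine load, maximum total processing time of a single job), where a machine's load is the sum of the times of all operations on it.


Machine loads:
  Machine 1: 5 + 9 + 9 = 23
  Machine 2: 4 + 6 + 7 = 17
  Machine 3: 3 + 9 + 9 = 21
Max machine load = 23
Job totals:
  Job 1: 12
  Job 2: 24
  Job 3: 25
Max job total = 25
Lower bound = max(23, 25) = 25

25


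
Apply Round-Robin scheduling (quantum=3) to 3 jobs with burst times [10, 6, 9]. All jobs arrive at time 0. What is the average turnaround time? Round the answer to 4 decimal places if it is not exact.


Time quantum = 3
Execution trace:
  J1 runs 3 units, time = 3
  J2 runs 3 units, time = 6
  J3 runs 3 units, time = 9
  J1 runs 3 units, time = 12
  J2 runs 3 units, time = 15
  J3 runs 3 units, time = 18
  J1 runs 3 units, time = 21
  J3 runs 3 units, time = 24
  J1 runs 1 units, time = 25
Finish times: [25, 15, 24]
Average turnaround = 64/3 = 21.3333

21.3333


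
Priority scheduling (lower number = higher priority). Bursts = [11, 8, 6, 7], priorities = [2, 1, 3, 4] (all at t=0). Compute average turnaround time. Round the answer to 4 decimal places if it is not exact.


Sort by priority (ascending = highest first):
Order: [(1, 8), (2, 11), (3, 6), (4, 7)]
Completion times:
  Priority 1, burst=8, C=8
  Priority 2, burst=11, C=19
  Priority 3, burst=6, C=25
  Priority 4, burst=7, C=32
Average turnaround = 84/4 = 21.0

21.0


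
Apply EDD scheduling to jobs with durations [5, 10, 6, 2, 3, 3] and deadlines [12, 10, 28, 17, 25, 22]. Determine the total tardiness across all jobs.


Sort by due date (EDD order): [(10, 10), (5, 12), (2, 17), (3, 22), (3, 25), (6, 28)]
Compute completion times and tardiness:
  Job 1: p=10, d=10, C=10, tardiness=max(0,10-10)=0
  Job 2: p=5, d=12, C=15, tardiness=max(0,15-12)=3
  Job 3: p=2, d=17, C=17, tardiness=max(0,17-17)=0
  Job 4: p=3, d=22, C=20, tardiness=max(0,20-22)=0
  Job 5: p=3, d=25, C=23, tardiness=max(0,23-25)=0
  Job 6: p=6, d=28, C=29, tardiness=max(0,29-28)=1
Total tardiness = 4

4


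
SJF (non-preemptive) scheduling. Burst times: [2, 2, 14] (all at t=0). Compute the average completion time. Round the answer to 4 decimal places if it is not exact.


SJF order (ascending): [2, 2, 14]
Completion times:
  Job 1: burst=2, C=2
  Job 2: burst=2, C=4
  Job 3: burst=14, C=18
Average completion = 24/3 = 8.0

8.0


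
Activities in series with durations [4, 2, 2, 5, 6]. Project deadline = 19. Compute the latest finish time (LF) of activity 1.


LF(activity 1) = deadline - sum of successor durations
Successors: activities 2 through 5 with durations [2, 2, 5, 6]
Sum of successor durations = 15
LF = 19 - 15 = 4

4


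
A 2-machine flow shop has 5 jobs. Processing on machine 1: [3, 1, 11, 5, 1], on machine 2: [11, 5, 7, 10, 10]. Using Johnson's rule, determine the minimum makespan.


Apply Johnson's rule:
  Group 1 (a <= b): [(2, 1, 5), (5, 1, 10), (1, 3, 11), (4, 5, 10)]
  Group 2 (a > b): [(3, 11, 7)]
Optimal job order: [2, 5, 1, 4, 3]
Schedule:
  Job 2: M1 done at 1, M2 done at 6
  Job 5: M1 done at 2, M2 done at 16
  Job 1: M1 done at 5, M2 done at 27
  Job 4: M1 done at 10, M2 done at 37
  Job 3: M1 done at 21, M2 done at 44
Makespan = 44

44


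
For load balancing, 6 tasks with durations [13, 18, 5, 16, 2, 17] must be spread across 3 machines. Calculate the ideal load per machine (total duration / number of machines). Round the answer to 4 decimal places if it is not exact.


Total processing time = 13 + 18 + 5 + 16 + 2 + 17 = 71
Number of machines = 3
Ideal balanced load = 71 / 3 = 23.6667

23.6667


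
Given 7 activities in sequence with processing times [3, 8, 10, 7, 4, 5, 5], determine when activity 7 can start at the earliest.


Activity 7 starts after activities 1 through 6 complete.
Predecessor durations: [3, 8, 10, 7, 4, 5]
ES = 3 + 8 + 10 + 7 + 4 + 5 = 37

37


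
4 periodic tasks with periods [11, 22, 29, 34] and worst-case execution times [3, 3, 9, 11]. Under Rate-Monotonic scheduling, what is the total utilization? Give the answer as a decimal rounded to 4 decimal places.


Compute individual utilizations (exact fractions):
  Task 1: C/T = 3/11 (approx. 0.2727)
  Task 2: C/T = 3/22 (approx. 0.1364)
  Task 3: C/T = 9/29 (approx. 0.3103)
  Task 4: C/T = 11/34 (approx. 0.3235)
Total utilization U = 3/11 + 3/22 + 9/29 + 11/34 = 5656/5423
Rounded to 4 decimal places: U = 1.0430
RM (Liu & Layland) bound for 4 tasks = 0.756828; compare with U = 5656/5423 (approx. 1.042965)
U > 1, so the task set is not schedulable (processor overloaded).

1.0430


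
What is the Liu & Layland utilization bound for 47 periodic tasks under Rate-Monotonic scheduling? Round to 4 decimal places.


Compute 2^(1/47) = 1.0148570979
Subtract 1: 1.0148570979 - 1 = 0.0148570979
Multiply by n: 47 * 0.0148570979 = 0.6982836013
Round to 4 dp: 0.6983

0.6983


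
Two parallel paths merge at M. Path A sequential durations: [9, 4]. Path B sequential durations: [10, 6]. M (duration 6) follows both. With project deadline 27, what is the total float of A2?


Forward pass: ES(A2) = sum of predecessors on chain A = 9
EF = ES + duration = 9 + 4 = 13
Backward pass: LF(M) = deadline = 27; LS(M) = 27 - 6 = 21
LF(A2) = LS(M) - sum(successors on chain A) = 21 - 0 = 21
LS = LF - duration = 21 - 4 = 17
Total float = LS - ES = 17 - 9 = 8

8


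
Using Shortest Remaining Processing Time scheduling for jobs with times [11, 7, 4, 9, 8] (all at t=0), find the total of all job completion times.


Since all jobs arrive at t=0, SRPT equals SPT ordering.
SPT order: [4, 7, 8, 9, 11]
Completion times:
  Job 1: p=4, C=4
  Job 2: p=7, C=11
  Job 3: p=8, C=19
  Job 4: p=9, C=28
  Job 5: p=11, C=39
Total completion time = 4 + 11 + 19 + 28 + 39 = 101

101


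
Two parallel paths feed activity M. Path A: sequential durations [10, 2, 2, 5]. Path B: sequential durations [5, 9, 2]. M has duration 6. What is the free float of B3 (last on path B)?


ES(B3) = sum of predecessors on chain B = 14
EF(B3) = ES + duration = 14 + 2 = 16
Successor of B3 is M. ES(M) = max(sum(A), sum(B)) = max(19, 16) = 19
Free float = ES(successor) - EF(current) = 19 - 16 = 3

3


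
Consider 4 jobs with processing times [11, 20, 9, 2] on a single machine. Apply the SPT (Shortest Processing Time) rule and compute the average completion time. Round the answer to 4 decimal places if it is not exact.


Sort jobs by processing time (SPT order): [2, 9, 11, 20]
Compute completion times sequentially:
  Job 1: processing = 2, completes at 2
  Job 2: processing = 9, completes at 11
  Job 3: processing = 11, completes at 22
  Job 4: processing = 20, completes at 42
Sum of completion times = 77
Average completion time = 77/4 = 19.25

19.25


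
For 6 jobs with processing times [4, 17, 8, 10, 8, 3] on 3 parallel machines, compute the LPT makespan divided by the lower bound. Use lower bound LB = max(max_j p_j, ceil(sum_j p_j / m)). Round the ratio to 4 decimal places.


LPT order: [17, 10, 8, 8, 4, 3]
Machine loads after assignment: [17, 17, 16]
LPT makespan = 17
Lower bound = max(max_job, ceil(total/3)) = max(17, 17) = 17
Ratio = 17 / 17 = 1.0

1.0


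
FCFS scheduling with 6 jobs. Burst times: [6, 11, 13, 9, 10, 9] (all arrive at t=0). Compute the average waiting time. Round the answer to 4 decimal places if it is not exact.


FCFS order (as given): [6, 11, 13, 9, 10, 9]
Waiting times:
  Job 1: wait = 0
  Job 2: wait = 6
  Job 3: wait = 17
  Job 4: wait = 30
  Job 5: wait = 39
  Job 6: wait = 49
Sum of waiting times = 141
Average waiting time = 141/6 = 23.5

23.5


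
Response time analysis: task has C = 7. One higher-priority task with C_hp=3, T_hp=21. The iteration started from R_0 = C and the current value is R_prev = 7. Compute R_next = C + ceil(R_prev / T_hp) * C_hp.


R_next = C + ceil(R_prev / T_hp) * C_hp
ceil(7 / 21) = ceil(0.3333) = 1
Interference = 1 * 3 = 3
R_next = 7 + 3 = 10

10


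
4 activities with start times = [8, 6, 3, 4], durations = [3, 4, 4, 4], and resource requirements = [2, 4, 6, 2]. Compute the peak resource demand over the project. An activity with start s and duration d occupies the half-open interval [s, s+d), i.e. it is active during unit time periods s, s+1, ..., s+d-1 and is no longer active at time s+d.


Each activity i is active on [start_i, start_i + duration_i).
Compute total resource usage per time slot:
  t=0: active resources = [], total = 0
  t=1: active resources = [], total = 0
  t=2: active resources = [], total = 0
  t=3: active resources = [6], total = 6
  t=4: active resources = [6, 2], total = 8
  t=5: active resources = [6, 2], total = 8
  t=6: active resources = [4, 6, 2], total = 12
  t=7: active resources = [4, 2], total = 6
  t=8: active resources = [2, 4], total = 6
  t=9: active resources = [2, 4], total = 6
  t=10: active resources = [2], total = 2
Peak resource demand = 12

12


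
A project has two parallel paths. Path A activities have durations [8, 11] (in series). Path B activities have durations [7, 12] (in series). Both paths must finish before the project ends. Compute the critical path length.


Path A total = 8 + 11 = 19
Path B total = 7 + 12 = 19
Critical path = longest path = max(19, 19) = 19

19


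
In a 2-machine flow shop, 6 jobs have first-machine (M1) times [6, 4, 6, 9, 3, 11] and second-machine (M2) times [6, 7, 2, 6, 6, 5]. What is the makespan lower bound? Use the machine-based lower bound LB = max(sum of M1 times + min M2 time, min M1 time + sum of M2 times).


LB1 = sum(M1 times) + min(M2 times) = 39 + 2 = 41
LB2 = min(M1 times) + sum(M2 times) = 3 + 32 = 35
Lower bound = max(LB1, LB2) = max(41, 35) = 41

41


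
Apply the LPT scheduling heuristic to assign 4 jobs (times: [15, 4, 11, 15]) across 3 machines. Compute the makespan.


Sort jobs in decreasing order (LPT): [15, 15, 11, 4]
Assign each job to the least loaded machine:
  Machine 1: jobs [15], load = 15
  Machine 2: jobs [15], load = 15
  Machine 3: jobs [11, 4], load = 15
Makespan = max load = 15

15


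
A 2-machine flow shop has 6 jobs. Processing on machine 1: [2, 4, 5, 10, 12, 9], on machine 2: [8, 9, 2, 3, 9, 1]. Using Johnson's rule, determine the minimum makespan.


Apply Johnson's rule:
  Group 1 (a <= b): [(1, 2, 8), (2, 4, 9)]
  Group 2 (a > b): [(5, 12, 9), (4, 10, 3), (3, 5, 2), (6, 9, 1)]
Optimal job order: [1, 2, 5, 4, 3, 6]
Schedule:
  Job 1: M1 done at 2, M2 done at 10
  Job 2: M1 done at 6, M2 done at 19
  Job 5: M1 done at 18, M2 done at 28
  Job 4: M1 done at 28, M2 done at 31
  Job 3: M1 done at 33, M2 done at 35
  Job 6: M1 done at 42, M2 done at 43
Makespan = 43

43


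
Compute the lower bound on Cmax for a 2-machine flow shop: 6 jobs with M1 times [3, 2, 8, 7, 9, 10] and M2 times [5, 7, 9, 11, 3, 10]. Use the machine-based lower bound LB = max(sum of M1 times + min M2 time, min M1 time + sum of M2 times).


LB1 = sum(M1 times) + min(M2 times) = 39 + 3 = 42
LB2 = min(M1 times) + sum(M2 times) = 2 + 45 = 47
Lower bound = max(LB1, LB2) = max(42, 47) = 47

47


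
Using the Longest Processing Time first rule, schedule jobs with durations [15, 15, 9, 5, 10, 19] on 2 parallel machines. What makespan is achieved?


Sort jobs in decreasing order (LPT): [19, 15, 15, 10, 9, 5]
Assign each job to the least loaded machine:
  Machine 1: jobs [19, 10, 9], load = 38
  Machine 2: jobs [15, 15, 5], load = 35
Makespan = max load = 38

38


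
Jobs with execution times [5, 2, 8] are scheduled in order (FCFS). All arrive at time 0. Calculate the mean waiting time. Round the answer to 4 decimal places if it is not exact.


FCFS order (as given): [5, 2, 8]
Waiting times:
  Job 1: wait = 0
  Job 2: wait = 5
  Job 3: wait = 7
Sum of waiting times = 12
Average waiting time = 12/3 = 4.0

4.0


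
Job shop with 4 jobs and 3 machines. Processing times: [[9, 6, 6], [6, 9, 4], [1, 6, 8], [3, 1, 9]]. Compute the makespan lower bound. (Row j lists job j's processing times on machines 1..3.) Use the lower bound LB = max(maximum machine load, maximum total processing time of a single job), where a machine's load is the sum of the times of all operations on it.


Machine loads:
  Machine 1: 9 + 6 + 1 + 3 = 19
  Machine 2: 6 + 9 + 6 + 1 = 22
  Machine 3: 6 + 4 + 8 + 9 = 27
Max machine load = 27
Job totals:
  Job 1: 21
  Job 2: 19
  Job 3: 15
  Job 4: 13
Max job total = 21
Lower bound = max(27, 21) = 27

27


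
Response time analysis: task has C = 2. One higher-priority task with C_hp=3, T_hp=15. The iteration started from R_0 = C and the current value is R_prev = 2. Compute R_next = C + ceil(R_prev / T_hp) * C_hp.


R_next = C + ceil(R_prev / T_hp) * C_hp
ceil(2 / 15) = ceil(0.1333) = 1
Interference = 1 * 3 = 3
R_next = 2 + 3 = 5

5


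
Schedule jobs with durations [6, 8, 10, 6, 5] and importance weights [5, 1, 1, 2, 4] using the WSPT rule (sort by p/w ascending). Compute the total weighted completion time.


Compute p/w ratios and sort ascending (WSPT): [(6, 5), (5, 4), (6, 2), (8, 1), (10, 1)]
Compute weighted completion times:
  Job (p=6,w=5): C=6, w*C=5*6=30
  Job (p=5,w=4): C=11, w*C=4*11=44
  Job (p=6,w=2): C=17, w*C=2*17=34
  Job (p=8,w=1): C=25, w*C=1*25=25
  Job (p=10,w=1): C=35, w*C=1*35=35
Total weighted completion time = 168

168


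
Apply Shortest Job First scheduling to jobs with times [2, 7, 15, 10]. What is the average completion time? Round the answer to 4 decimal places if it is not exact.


SJF order (ascending): [2, 7, 10, 15]
Completion times:
  Job 1: burst=2, C=2
  Job 2: burst=7, C=9
  Job 3: burst=10, C=19
  Job 4: burst=15, C=34
Average completion = 64/4 = 16.0

16.0


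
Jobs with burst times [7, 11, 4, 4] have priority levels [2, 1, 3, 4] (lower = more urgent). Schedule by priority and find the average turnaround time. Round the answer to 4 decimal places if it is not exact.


Sort by priority (ascending = highest first):
Order: [(1, 11), (2, 7), (3, 4), (4, 4)]
Completion times:
  Priority 1, burst=11, C=11
  Priority 2, burst=7, C=18
  Priority 3, burst=4, C=22
  Priority 4, burst=4, C=26
Average turnaround = 77/4 = 19.25

19.25


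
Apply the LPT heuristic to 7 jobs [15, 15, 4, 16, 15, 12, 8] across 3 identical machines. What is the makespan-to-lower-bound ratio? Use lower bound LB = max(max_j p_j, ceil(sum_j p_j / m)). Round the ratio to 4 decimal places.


LPT order: [16, 15, 15, 15, 12, 8, 4]
Machine loads after assignment: [28, 30, 27]
LPT makespan = 30
Lower bound = max(max_job, ceil(total/3)) = max(16, 29) = 29
Ratio = 30 / 29 = 1.0345

1.0345


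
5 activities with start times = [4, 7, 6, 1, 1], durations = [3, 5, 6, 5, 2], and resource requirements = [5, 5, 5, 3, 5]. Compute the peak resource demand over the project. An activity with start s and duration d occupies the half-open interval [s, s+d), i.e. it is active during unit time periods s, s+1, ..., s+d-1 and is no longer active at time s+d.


Each activity i is active on [start_i, start_i + duration_i).
Compute total resource usage per time slot:
  t=0: active resources = [], total = 0
  t=1: active resources = [3, 5], total = 8
  t=2: active resources = [3, 5], total = 8
  t=3: active resources = [3], total = 3
  t=4: active resources = [5, 3], total = 8
  t=5: active resources = [5, 3], total = 8
  t=6: active resources = [5, 5], total = 10
  t=7: active resources = [5, 5], total = 10
  t=8: active resources = [5, 5], total = 10
  t=9: active resources = [5, 5], total = 10
  t=10: active resources = [5, 5], total = 10
  t=11: active resources = [5, 5], total = 10
Peak resource demand = 10

10


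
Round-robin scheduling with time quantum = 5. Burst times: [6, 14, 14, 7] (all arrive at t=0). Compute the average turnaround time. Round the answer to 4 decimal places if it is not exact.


Time quantum = 5
Execution trace:
  J1 runs 5 units, time = 5
  J2 runs 5 units, time = 10
  J3 runs 5 units, time = 15
  J4 runs 5 units, time = 20
  J1 runs 1 units, time = 21
  J2 runs 5 units, time = 26
  J3 runs 5 units, time = 31
  J4 runs 2 units, time = 33
  J2 runs 4 units, time = 37
  J3 runs 4 units, time = 41
Finish times: [21, 37, 41, 33]
Average turnaround = 132/4 = 33.0

33.0


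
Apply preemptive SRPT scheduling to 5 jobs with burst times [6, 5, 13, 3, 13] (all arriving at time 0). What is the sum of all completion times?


Since all jobs arrive at t=0, SRPT equals SPT ordering.
SPT order: [3, 5, 6, 13, 13]
Completion times:
  Job 1: p=3, C=3
  Job 2: p=5, C=8
  Job 3: p=6, C=14
  Job 4: p=13, C=27
  Job 5: p=13, C=40
Total completion time = 3 + 8 + 14 + 27 + 40 = 92

92


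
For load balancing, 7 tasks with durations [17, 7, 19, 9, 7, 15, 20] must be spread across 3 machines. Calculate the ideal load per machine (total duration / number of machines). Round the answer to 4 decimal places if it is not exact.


Total processing time = 17 + 7 + 19 + 9 + 7 + 15 + 20 = 94
Number of machines = 3
Ideal balanced load = 94 / 3 = 31.3333

31.3333


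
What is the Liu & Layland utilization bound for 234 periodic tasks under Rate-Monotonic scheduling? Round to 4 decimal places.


Compute 2^(1/234) = 1.0029665590
Subtract 1: 1.0029665590 - 1 = 0.0029665590
Multiply by n: 234 * 0.0029665590 = 0.6941748060
Round to 4 dp: 0.6942

0.6942


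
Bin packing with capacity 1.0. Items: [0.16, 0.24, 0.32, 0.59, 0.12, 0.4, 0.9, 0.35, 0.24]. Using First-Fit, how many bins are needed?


Place items sequentially using First-Fit:
  Item 0.16 -> new Bin 1
  Item 0.24 -> Bin 1 (now 0.4)
  Item 0.32 -> Bin 1 (now 0.72)
  Item 0.59 -> new Bin 2
  Item 0.12 -> Bin 1 (now 0.84)
  Item 0.4 -> Bin 2 (now 0.99)
  Item 0.9 -> new Bin 3
  Item 0.35 -> new Bin 4
  Item 0.24 -> Bin 4 (now 0.59)
Total bins used = 4

4


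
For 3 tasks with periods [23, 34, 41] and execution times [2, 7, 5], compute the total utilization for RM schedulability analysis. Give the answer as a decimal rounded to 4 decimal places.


Compute individual utilizations (exact fractions):
  Task 1: C/T = 2/23 (approx. 0.087)
  Task 2: C/T = 7/34 (approx. 0.2059)
  Task 3: C/T = 5/41 (approx. 0.122)
Total utilization U = 2/23 + 7/34 + 5/41 = 13299/32062
Rounded to 4 decimal places: U = 0.4148
RM (Liu & Layland) bound for 3 tasks = 0.779763; compare with U = 13299/32062 (approx. 0.414790)
U <= bound, so schedulable by RM sufficient condition.

0.4148


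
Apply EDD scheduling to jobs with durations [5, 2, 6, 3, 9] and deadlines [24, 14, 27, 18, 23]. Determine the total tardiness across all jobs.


Sort by due date (EDD order): [(2, 14), (3, 18), (9, 23), (5, 24), (6, 27)]
Compute completion times and tardiness:
  Job 1: p=2, d=14, C=2, tardiness=max(0,2-14)=0
  Job 2: p=3, d=18, C=5, tardiness=max(0,5-18)=0
  Job 3: p=9, d=23, C=14, tardiness=max(0,14-23)=0
  Job 4: p=5, d=24, C=19, tardiness=max(0,19-24)=0
  Job 5: p=6, d=27, C=25, tardiness=max(0,25-27)=0
Total tardiness = 0

0


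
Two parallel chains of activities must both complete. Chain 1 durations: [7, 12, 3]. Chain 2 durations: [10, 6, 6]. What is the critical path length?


Path A total = 7 + 12 + 3 = 22
Path B total = 10 + 6 + 6 = 22
Critical path = longest path = max(22, 22) = 22

22


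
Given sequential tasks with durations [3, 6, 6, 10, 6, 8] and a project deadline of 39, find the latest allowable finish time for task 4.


LF(activity 4) = deadline - sum of successor durations
Successors: activities 5 through 6 with durations [6, 8]
Sum of successor durations = 14
LF = 39 - 14 = 25

25


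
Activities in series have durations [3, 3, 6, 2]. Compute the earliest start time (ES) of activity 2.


Activity 2 starts after activities 1 through 1 complete.
Predecessor durations: [3]
ES = 3 = 3

3


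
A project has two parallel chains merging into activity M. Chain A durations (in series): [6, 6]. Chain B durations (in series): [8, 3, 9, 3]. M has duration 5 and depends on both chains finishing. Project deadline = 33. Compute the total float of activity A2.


Forward pass: ES(A2) = sum of predecessors on chain A = 6
EF = ES + duration = 6 + 6 = 12
Backward pass: LF(M) = deadline = 33; LS(M) = 33 - 5 = 28
LF(A2) = LS(M) - sum(successors on chain A) = 28 - 0 = 28
LS = LF - duration = 28 - 6 = 22
Total float = LS - ES = 22 - 6 = 16

16


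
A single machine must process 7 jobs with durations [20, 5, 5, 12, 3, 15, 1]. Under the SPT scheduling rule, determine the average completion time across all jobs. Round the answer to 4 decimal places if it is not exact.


Sort jobs by processing time (SPT order): [1, 3, 5, 5, 12, 15, 20]
Compute completion times sequentially:
  Job 1: processing = 1, completes at 1
  Job 2: processing = 3, completes at 4
  Job 3: processing = 5, completes at 9
  Job 4: processing = 5, completes at 14
  Job 5: processing = 12, completes at 26
  Job 6: processing = 15, completes at 41
  Job 7: processing = 20, completes at 61
Sum of completion times = 156
Average completion time = 156/7 = 22.2857

22.2857


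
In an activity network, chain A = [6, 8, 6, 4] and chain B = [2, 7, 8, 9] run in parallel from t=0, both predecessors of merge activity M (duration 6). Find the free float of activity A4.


ES(A4) = sum of predecessors on chain A = 20
EF(A4) = ES + duration = 20 + 4 = 24
Successor of A4 is M. ES(M) = max(sum(A), sum(B)) = max(24, 26) = 26
Free float = ES(successor) - EF(current) = 26 - 24 = 2

2


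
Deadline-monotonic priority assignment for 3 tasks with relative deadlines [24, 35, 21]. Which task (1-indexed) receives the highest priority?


Sort tasks by relative deadline (ascending):
  Task 3: deadline = 21
  Task 1: deadline = 24
  Task 2: deadline = 35
Priority order (highest first): [3, 1, 2]
Highest priority task = 3

3


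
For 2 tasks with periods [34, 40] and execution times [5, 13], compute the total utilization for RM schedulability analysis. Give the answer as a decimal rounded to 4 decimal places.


Compute individual utilizations (exact fractions):
  Task 1: C/T = 5/34 (approx. 0.1471)
  Task 2: C/T = 13/40 (approx. 0.325)
Total utilization U = 5/34 + 13/40 = 321/680
Rounded to 4 decimal places: U = 0.4721
RM (Liu & Layland) bound for 2 tasks = 0.828427; compare with U = 321/680 (approx. 0.472059)
U <= bound, so schedulable by RM sufficient condition.

0.4721


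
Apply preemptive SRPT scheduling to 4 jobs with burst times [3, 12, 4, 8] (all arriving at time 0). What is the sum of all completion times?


Since all jobs arrive at t=0, SRPT equals SPT ordering.
SPT order: [3, 4, 8, 12]
Completion times:
  Job 1: p=3, C=3
  Job 2: p=4, C=7
  Job 3: p=8, C=15
  Job 4: p=12, C=27
Total completion time = 3 + 7 + 15 + 27 = 52

52


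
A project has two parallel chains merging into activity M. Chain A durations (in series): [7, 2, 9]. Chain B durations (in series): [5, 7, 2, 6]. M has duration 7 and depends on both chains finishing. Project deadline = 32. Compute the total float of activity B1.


Forward pass: ES(B1) = sum of predecessors on chain B = 0
EF = ES + duration = 0 + 5 = 5
Backward pass: LF(M) = deadline = 32; LS(M) = 32 - 7 = 25
LF(B1) = LS(M) - sum(successors on chain B) = 25 - 15 = 10
LS = LF - duration = 10 - 5 = 5
Total float = LS - ES = 5 - 0 = 5

5


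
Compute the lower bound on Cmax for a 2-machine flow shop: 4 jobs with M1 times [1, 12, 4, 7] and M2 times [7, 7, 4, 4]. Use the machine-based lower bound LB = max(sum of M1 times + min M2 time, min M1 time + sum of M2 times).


LB1 = sum(M1 times) + min(M2 times) = 24 + 4 = 28
LB2 = min(M1 times) + sum(M2 times) = 1 + 22 = 23
Lower bound = max(LB1, LB2) = max(28, 23) = 28

28


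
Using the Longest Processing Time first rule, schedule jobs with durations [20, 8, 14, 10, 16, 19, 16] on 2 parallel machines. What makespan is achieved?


Sort jobs in decreasing order (LPT): [20, 19, 16, 16, 14, 10, 8]
Assign each job to the least loaded machine:
  Machine 1: jobs [20, 16, 10, 8], load = 54
  Machine 2: jobs [19, 16, 14], load = 49
Makespan = max load = 54

54


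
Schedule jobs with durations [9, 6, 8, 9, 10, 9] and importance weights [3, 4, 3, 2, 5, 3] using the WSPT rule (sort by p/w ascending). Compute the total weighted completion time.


Compute p/w ratios and sort ascending (WSPT): [(6, 4), (10, 5), (8, 3), (9, 3), (9, 3), (9, 2)]
Compute weighted completion times:
  Job (p=6,w=4): C=6, w*C=4*6=24
  Job (p=10,w=5): C=16, w*C=5*16=80
  Job (p=8,w=3): C=24, w*C=3*24=72
  Job (p=9,w=3): C=33, w*C=3*33=99
  Job (p=9,w=3): C=42, w*C=3*42=126
  Job (p=9,w=2): C=51, w*C=2*51=102
Total weighted completion time = 503

503


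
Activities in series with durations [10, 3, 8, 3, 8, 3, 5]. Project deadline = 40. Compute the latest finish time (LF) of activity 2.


LF(activity 2) = deadline - sum of successor durations
Successors: activities 3 through 7 with durations [8, 3, 8, 3, 5]
Sum of successor durations = 27
LF = 40 - 27 = 13

13


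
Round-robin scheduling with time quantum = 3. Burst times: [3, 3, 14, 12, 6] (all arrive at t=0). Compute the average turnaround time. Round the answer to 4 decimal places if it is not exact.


Time quantum = 3
Execution trace:
  J1 runs 3 units, time = 3
  J2 runs 3 units, time = 6
  J3 runs 3 units, time = 9
  J4 runs 3 units, time = 12
  J5 runs 3 units, time = 15
  J3 runs 3 units, time = 18
  J4 runs 3 units, time = 21
  J5 runs 3 units, time = 24
  J3 runs 3 units, time = 27
  J4 runs 3 units, time = 30
  J3 runs 3 units, time = 33
  J4 runs 3 units, time = 36
  J3 runs 2 units, time = 38
Finish times: [3, 6, 38, 36, 24]
Average turnaround = 107/5 = 21.4

21.4


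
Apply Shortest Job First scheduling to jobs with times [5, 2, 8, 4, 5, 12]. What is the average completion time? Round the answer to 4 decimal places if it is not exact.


SJF order (ascending): [2, 4, 5, 5, 8, 12]
Completion times:
  Job 1: burst=2, C=2
  Job 2: burst=4, C=6
  Job 3: burst=5, C=11
  Job 4: burst=5, C=16
  Job 5: burst=8, C=24
  Job 6: burst=12, C=36
Average completion = 95/6 = 15.8333

15.8333


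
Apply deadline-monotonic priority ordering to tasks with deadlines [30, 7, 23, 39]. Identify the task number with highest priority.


Sort tasks by relative deadline (ascending):
  Task 2: deadline = 7
  Task 3: deadline = 23
  Task 1: deadline = 30
  Task 4: deadline = 39
Priority order (highest first): [2, 3, 1, 4]
Highest priority task = 2

2


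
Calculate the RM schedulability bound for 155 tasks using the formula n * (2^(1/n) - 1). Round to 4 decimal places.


Compute 2^(1/155) = 1.0044819312
Subtract 1: 1.0044819312 - 1 = 0.0044819312
Multiply by n: 155 * 0.0044819312 = 0.6946993360
Round to 4 dp: 0.6947

0.6947


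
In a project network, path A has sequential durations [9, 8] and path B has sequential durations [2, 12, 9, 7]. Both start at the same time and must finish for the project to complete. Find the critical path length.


Path A total = 9 + 8 = 17
Path B total = 2 + 12 + 9 + 7 = 30
Critical path = longest path = max(17, 30) = 30

30


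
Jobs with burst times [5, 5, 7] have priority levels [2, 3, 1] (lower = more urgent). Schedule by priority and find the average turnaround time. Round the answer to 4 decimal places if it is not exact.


Sort by priority (ascending = highest first):
Order: [(1, 7), (2, 5), (3, 5)]
Completion times:
  Priority 1, burst=7, C=7
  Priority 2, burst=5, C=12
  Priority 3, burst=5, C=17
Average turnaround = 36/3 = 12.0

12.0


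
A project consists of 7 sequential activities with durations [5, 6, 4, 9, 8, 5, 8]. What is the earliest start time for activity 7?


Activity 7 starts after activities 1 through 6 complete.
Predecessor durations: [5, 6, 4, 9, 8, 5]
ES = 5 + 6 + 4 + 9 + 8 + 5 = 37

37


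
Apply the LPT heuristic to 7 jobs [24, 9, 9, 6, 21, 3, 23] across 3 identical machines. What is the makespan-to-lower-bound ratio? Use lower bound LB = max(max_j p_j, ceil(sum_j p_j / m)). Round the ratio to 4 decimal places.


LPT order: [24, 23, 21, 9, 9, 6, 3]
Machine loads after assignment: [33, 32, 30]
LPT makespan = 33
Lower bound = max(max_job, ceil(total/3)) = max(24, 32) = 32
Ratio = 33 / 32 = 1.0313

1.0313


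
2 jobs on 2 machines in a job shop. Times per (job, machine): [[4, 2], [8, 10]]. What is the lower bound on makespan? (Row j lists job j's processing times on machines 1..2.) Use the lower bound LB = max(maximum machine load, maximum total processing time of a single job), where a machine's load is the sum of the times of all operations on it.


Machine loads:
  Machine 1: 4 + 8 = 12
  Machine 2: 2 + 10 = 12
Max machine load = 12
Job totals:
  Job 1: 6
  Job 2: 18
Max job total = 18
Lower bound = max(12, 18) = 18

18


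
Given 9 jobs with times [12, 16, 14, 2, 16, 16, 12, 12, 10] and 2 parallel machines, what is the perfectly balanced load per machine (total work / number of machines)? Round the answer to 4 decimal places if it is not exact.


Total processing time = 12 + 16 + 14 + 2 + 16 + 16 + 12 + 12 + 10 = 110
Number of machines = 2
Ideal balanced load = 110 / 2 = 55.0

55.0


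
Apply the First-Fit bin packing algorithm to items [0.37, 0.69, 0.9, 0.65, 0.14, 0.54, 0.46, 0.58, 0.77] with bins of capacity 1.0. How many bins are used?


Place items sequentially using First-Fit:
  Item 0.37 -> new Bin 1
  Item 0.69 -> new Bin 2
  Item 0.9 -> new Bin 3
  Item 0.65 -> new Bin 4
  Item 0.14 -> Bin 1 (now 0.51)
  Item 0.54 -> new Bin 5
  Item 0.46 -> Bin 1 (now 0.97)
  Item 0.58 -> new Bin 6
  Item 0.77 -> new Bin 7
Total bins used = 7

7


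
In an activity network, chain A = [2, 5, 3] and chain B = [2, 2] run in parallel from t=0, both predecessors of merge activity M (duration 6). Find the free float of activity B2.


ES(B2) = sum of predecessors on chain B = 2
EF(B2) = ES + duration = 2 + 2 = 4
Successor of B2 is M. ES(M) = max(sum(A), sum(B)) = max(10, 4) = 10
Free float = ES(successor) - EF(current) = 10 - 4 = 6

6


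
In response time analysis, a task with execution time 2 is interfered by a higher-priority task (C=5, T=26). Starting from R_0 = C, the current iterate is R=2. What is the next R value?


R_next = C + ceil(R_prev / T_hp) * C_hp
ceil(2 / 26) = ceil(0.0769) = 1
Interference = 1 * 5 = 5
R_next = 2 + 5 = 7

7


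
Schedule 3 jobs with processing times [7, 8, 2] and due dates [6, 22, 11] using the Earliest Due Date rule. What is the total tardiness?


Sort by due date (EDD order): [(7, 6), (2, 11), (8, 22)]
Compute completion times and tardiness:
  Job 1: p=7, d=6, C=7, tardiness=max(0,7-6)=1
  Job 2: p=2, d=11, C=9, tardiness=max(0,9-11)=0
  Job 3: p=8, d=22, C=17, tardiness=max(0,17-22)=0
Total tardiness = 1

1


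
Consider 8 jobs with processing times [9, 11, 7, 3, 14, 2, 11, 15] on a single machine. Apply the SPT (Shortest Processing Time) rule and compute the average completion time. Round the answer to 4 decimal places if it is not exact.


Sort jobs by processing time (SPT order): [2, 3, 7, 9, 11, 11, 14, 15]
Compute completion times sequentially:
  Job 1: processing = 2, completes at 2
  Job 2: processing = 3, completes at 5
  Job 3: processing = 7, completes at 12
  Job 4: processing = 9, completes at 21
  Job 5: processing = 11, completes at 32
  Job 6: processing = 11, completes at 43
  Job 7: processing = 14, completes at 57
  Job 8: processing = 15, completes at 72
Sum of completion times = 244
Average completion time = 244/8 = 30.5

30.5


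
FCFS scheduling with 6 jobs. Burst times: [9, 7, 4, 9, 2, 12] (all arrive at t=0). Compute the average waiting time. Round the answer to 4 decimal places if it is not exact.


FCFS order (as given): [9, 7, 4, 9, 2, 12]
Waiting times:
  Job 1: wait = 0
  Job 2: wait = 9
  Job 3: wait = 16
  Job 4: wait = 20
  Job 5: wait = 29
  Job 6: wait = 31
Sum of waiting times = 105
Average waiting time = 105/6 = 17.5

17.5


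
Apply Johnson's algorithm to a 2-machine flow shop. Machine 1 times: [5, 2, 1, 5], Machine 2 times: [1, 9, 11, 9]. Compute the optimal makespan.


Apply Johnson's rule:
  Group 1 (a <= b): [(3, 1, 11), (2, 2, 9), (4, 5, 9)]
  Group 2 (a > b): [(1, 5, 1)]
Optimal job order: [3, 2, 4, 1]
Schedule:
  Job 3: M1 done at 1, M2 done at 12
  Job 2: M1 done at 3, M2 done at 21
  Job 4: M1 done at 8, M2 done at 30
  Job 1: M1 done at 13, M2 done at 31
Makespan = 31

31


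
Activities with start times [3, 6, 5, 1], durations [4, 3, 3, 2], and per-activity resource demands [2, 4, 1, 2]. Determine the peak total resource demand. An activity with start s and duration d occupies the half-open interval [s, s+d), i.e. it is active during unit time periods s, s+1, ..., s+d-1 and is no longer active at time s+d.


Each activity i is active on [start_i, start_i + duration_i).
Compute total resource usage per time slot:
  t=0: active resources = [], total = 0
  t=1: active resources = [2], total = 2
  t=2: active resources = [2], total = 2
  t=3: active resources = [2], total = 2
  t=4: active resources = [2], total = 2
  t=5: active resources = [2, 1], total = 3
  t=6: active resources = [2, 4, 1], total = 7
  t=7: active resources = [4, 1], total = 5
  t=8: active resources = [4], total = 4
Peak resource demand = 7

7
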